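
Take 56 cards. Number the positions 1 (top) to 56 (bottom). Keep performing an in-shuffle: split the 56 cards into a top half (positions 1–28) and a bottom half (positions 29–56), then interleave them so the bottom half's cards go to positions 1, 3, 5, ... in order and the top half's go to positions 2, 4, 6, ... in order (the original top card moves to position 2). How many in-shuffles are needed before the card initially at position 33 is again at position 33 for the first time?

Follow position 33 under repeated in-shuffles:
33 → 9 → 18 → 36 → 15 → 30 → 3 → 6 → 12 → 24 → 48 → 39 → 21 → 42 → 27 → 54 → 51 → 45 → 33
It first returns after 18 in-shuffles.

18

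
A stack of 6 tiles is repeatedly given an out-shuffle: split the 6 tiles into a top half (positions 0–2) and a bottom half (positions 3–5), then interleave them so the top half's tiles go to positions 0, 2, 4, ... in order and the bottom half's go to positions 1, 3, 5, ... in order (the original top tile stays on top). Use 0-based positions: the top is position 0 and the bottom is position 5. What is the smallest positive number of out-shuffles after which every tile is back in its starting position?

The out-shuffle permutes the 6 positions with cycle lengths [1, 1, 4].
Every tile is home exactly when every cycle has completed a whole number of laps, i.e. after lcm(1, 4) = 4 out-shuffles.

4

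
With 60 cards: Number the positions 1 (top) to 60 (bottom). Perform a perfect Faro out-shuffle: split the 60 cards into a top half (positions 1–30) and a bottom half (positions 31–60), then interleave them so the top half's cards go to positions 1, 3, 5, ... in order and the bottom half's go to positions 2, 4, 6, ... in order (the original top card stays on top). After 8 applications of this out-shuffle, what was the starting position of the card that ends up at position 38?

Work backwards from position 38, undoing one out-shuffle at a time:
38 ← 49 ← 25 ← 13 ← 7 ← 4 ← 32 ← 46 ← 53
So the card now at position 38 started at position 53.

53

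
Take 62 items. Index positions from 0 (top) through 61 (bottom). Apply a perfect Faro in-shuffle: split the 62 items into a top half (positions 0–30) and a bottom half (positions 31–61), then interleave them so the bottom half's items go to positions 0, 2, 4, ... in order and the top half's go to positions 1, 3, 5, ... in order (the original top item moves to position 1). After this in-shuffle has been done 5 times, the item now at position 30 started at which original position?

Work backwards from position 30, undoing one in-shuffle at a time:
30 ← 46 ← 54 ← 58 ← 60 ← 61
So the item now at position 30 started at position 61.

61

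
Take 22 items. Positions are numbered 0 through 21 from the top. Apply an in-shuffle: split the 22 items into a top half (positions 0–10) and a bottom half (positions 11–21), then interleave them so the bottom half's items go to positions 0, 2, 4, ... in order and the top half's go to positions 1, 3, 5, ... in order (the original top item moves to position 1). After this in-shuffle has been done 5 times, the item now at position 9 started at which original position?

18

Work backwards from position 9, undoing one in-shuffle at a time:
9 ← 4 ← 13 ← 6 ← 14 ← 18
So the item now at position 9 started at position 18.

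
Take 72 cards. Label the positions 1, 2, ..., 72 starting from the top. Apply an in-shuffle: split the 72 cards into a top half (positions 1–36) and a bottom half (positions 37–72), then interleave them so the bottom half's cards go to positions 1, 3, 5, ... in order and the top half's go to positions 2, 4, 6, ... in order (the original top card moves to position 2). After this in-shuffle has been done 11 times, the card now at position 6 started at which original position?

38

Work backwards from position 6, undoing one in-shuffle at a time:
6 ← 3 ← 38 ← 19 ← 46 ← 23 ← 48 ← 24 ← 12 ← 6 ← 3 ← 38
So the card now at position 6 started at position 38.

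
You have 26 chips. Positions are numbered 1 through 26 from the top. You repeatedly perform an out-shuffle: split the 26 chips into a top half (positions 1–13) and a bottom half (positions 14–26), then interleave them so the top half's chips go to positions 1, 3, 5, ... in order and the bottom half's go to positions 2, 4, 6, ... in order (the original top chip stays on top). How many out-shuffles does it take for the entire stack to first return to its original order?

20

The out-shuffle permutes the 26 positions with cycle lengths [1, 1, 4, 20].
Every chip is home exactly when every cycle has completed a whole number of laps, i.e. after lcm(1, 4, 20) = 20 out-shuffles.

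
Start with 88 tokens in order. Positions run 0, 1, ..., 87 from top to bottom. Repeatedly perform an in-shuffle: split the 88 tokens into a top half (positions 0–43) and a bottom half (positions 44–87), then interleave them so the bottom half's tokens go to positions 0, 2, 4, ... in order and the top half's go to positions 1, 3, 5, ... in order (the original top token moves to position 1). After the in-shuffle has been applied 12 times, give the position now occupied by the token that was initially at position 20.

Track the token's position through each in-shuffle:
20 → 41 → 83 → 78 → 68 → 48 → 8 → 17 → 35 → 71 → 54 → 20 → 41

41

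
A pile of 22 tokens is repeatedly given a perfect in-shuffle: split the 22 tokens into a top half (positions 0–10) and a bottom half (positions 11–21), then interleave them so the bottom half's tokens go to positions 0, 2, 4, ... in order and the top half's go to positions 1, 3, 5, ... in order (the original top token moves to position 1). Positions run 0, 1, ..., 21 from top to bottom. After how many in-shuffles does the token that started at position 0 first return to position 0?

11

Follow position 0 under repeated in-shuffles:
0 → 1 → 3 → 7 → 15 → 8 → 17 → 12 → 2 → 5 → 11 → 0
It first returns after 11 in-shuffles.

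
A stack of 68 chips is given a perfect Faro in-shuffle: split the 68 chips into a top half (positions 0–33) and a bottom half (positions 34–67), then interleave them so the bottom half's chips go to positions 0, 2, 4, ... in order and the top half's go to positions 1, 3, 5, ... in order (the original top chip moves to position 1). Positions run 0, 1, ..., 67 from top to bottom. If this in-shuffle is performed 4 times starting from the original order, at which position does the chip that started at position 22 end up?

22

Track the chip's position through each in-shuffle:
22 → 45 → 22 → 45 → 22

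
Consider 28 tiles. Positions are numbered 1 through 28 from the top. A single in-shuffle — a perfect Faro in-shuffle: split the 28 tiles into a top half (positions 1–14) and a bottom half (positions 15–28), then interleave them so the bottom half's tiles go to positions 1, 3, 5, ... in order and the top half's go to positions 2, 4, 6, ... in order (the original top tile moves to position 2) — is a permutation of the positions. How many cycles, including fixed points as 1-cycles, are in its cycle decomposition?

Trace each unvisited position around until it returns:
(1 2 4 8 16 3 ... len 28)
1 cycle in total.

1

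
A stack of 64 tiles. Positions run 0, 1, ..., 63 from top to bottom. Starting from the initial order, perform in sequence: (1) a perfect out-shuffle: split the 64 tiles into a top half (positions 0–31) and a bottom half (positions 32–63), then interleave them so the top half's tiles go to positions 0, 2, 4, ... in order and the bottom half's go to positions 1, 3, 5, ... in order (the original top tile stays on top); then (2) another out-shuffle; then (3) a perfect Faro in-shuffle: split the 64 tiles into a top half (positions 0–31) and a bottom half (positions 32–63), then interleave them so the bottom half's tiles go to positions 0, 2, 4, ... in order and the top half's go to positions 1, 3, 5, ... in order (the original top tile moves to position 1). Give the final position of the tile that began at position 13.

40

Track the tile from position 13 forward through each operation:
  after op 1 (out-shuffle): 13 → 26
  after op 2 (out-shuffle): 26 → 52
  after op 3 (in-shuffle): 52 → 40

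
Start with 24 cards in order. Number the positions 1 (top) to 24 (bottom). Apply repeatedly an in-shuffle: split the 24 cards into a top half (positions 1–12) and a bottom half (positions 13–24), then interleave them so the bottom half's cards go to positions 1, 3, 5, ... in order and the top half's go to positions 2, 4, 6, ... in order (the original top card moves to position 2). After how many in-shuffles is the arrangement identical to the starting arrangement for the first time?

20

The in-shuffle permutes the 24 positions with cycle lengths [4, 20].
Every card is home exactly when every cycle has completed a whole number of laps, i.e. after lcm(4, 20) = 20 in-shuffles.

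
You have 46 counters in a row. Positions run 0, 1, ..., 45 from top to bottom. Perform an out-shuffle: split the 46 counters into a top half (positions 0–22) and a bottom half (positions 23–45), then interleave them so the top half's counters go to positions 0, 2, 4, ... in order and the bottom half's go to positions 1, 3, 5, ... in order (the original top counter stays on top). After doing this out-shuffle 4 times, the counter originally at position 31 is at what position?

1

Track the counter's position through each out-shuffle:
31 → 17 → 34 → 23 → 1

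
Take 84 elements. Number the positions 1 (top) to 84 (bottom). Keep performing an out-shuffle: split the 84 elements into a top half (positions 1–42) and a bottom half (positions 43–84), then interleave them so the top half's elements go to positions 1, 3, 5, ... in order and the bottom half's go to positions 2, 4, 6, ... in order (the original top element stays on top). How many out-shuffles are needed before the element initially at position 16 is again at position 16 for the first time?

Follow position 16 under repeated out-shuffles:
16 → 31 → 61 → 38 → 75 → 66 → 48 → 12 → ... → 16 (length 82)
It first returns after 82 out-shuffles.

82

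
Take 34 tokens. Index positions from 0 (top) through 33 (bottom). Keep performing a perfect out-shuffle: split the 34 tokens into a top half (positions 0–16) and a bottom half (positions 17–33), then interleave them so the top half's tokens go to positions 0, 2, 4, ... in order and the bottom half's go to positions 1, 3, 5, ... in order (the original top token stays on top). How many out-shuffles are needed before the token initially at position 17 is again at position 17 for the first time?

Follow position 17 under repeated out-shuffles:
17 → 1 → 2 → 4 → 8 → 16 → 32 → 31 → 29 → 25 → 17
It first returns after 10 out-shuffles.

10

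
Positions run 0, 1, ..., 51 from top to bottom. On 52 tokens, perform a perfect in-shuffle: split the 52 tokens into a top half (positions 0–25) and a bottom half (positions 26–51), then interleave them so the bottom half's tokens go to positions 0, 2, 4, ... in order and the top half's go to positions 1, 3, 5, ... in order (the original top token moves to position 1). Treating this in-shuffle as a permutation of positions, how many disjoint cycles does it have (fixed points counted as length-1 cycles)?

1

Trace each unvisited position around until it returns:
(0 1 3 7 15 31 ... len 52)
1 cycle in total.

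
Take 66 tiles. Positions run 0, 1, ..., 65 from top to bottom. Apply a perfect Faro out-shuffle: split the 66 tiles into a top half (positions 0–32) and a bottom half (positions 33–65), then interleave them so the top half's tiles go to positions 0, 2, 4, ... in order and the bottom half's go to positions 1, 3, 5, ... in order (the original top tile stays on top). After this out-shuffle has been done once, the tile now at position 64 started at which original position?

Work backwards from position 64, undoing one out-shuffle at a time:
64 ← 32
So the tile now at position 64 started at position 32.

32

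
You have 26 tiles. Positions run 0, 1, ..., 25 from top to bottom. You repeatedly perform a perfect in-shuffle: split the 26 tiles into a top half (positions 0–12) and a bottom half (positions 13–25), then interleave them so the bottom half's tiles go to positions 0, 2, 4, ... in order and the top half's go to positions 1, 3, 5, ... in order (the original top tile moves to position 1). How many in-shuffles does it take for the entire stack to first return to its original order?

The in-shuffle permutes the 26 positions with cycle lengths [2, 6, 18].
Every tile is home exactly when every cycle has completed a whole number of laps, i.e. after lcm(2, 6, 18) = 18 in-shuffles.

18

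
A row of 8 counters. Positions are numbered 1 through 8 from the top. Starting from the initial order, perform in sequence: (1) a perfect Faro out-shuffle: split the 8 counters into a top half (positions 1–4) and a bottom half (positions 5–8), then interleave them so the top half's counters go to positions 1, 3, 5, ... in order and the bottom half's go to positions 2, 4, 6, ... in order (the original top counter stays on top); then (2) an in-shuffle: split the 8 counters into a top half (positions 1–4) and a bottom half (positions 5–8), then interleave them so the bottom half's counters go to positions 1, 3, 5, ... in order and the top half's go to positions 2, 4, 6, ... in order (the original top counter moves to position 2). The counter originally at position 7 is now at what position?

3

Track the counter from position 7 forward through each operation:
  after op 1 (out-shuffle): 7 → 6
  after op 2 (in-shuffle): 6 → 3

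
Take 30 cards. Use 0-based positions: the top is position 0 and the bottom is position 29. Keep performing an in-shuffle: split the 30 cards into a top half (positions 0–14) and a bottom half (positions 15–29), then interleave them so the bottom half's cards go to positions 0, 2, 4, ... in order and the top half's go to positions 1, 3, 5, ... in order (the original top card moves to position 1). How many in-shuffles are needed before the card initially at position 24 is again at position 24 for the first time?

Follow position 24 under repeated in-shuffles:
24 → 18 → 6 → 13 → 27 → 24
It first returns after 5 in-shuffles.

5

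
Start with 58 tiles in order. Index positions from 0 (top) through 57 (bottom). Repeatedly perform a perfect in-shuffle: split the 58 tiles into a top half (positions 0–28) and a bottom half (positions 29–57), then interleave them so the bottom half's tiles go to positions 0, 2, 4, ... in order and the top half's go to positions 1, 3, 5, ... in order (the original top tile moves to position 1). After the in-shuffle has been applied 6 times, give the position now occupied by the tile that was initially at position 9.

Track the tile's position through each in-shuffle:
9 → 19 → 39 → 20 → 41 → 24 → 49

49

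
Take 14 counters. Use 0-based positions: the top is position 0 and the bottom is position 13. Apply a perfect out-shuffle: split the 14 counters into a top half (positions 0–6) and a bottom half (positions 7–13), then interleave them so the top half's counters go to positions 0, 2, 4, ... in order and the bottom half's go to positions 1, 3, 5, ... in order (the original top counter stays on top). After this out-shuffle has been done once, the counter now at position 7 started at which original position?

Work backwards from position 7, undoing one out-shuffle at a time:
7 ← 10
So the counter now at position 7 started at position 10.

10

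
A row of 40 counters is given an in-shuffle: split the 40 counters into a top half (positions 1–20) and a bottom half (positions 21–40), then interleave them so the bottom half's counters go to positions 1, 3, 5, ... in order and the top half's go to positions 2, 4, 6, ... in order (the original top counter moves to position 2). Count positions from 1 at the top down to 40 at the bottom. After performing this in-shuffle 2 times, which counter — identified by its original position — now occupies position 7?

Work backwards from position 7, undoing one in-shuffle at a time:
7 ← 24 ← 12
So the counter now at position 7 started at position 12.

12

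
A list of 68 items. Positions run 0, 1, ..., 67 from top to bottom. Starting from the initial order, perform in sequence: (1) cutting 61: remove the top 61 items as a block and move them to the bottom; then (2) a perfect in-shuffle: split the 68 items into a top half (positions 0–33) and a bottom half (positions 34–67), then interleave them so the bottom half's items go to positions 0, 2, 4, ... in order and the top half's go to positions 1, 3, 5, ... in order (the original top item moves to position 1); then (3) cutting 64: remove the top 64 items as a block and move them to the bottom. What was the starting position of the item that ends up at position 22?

36

Undo the operations in reverse order, starting from position 22:
  undo op 3 (cut 64): 22 ← 18
  undo op 2 (in-shuffle, from bottom half): 18 ← 43
  undo op 1 (cut 61): 43 ← 36
So the item at position 22 came from original position 36.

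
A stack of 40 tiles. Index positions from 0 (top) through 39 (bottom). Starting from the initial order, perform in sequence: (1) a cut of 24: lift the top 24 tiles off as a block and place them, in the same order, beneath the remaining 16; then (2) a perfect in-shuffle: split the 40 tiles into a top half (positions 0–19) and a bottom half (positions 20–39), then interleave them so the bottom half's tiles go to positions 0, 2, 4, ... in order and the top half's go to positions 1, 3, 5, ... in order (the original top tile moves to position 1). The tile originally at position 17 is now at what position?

26

Track the tile from position 17 forward through each operation:
  after op 1 (cut 24): 17 → 33
  after op 2 (in-shuffle): 33 → 26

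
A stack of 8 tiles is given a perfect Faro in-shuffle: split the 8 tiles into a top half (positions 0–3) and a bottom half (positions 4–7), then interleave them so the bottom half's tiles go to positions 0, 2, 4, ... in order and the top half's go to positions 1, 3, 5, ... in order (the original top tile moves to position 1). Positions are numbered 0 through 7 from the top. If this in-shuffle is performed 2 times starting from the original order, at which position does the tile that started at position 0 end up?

3

Track the tile's position through each in-shuffle:
0 → 1 → 3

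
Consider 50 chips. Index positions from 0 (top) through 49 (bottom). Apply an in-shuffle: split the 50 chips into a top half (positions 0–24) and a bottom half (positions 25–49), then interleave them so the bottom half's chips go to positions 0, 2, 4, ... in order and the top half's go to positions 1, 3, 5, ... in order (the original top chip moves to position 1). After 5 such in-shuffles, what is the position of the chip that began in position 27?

Track the chip's position through each in-shuffle:
27 → 4 → 9 → 19 → 39 → 28

28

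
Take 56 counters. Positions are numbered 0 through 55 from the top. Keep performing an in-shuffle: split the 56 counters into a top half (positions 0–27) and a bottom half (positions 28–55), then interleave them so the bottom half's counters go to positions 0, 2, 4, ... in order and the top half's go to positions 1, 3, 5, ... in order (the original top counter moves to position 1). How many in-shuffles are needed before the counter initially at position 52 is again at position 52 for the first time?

Follow position 52 under repeated in-shuffles:
52 → 48 → 40 → 24 → 49 → 42 → 28 → 0 → 1 → 3 → 7 → 15 → 31 → 6 → 13 → 27 → 55 → 54 → 52
It first returns after 18 in-shuffles.

18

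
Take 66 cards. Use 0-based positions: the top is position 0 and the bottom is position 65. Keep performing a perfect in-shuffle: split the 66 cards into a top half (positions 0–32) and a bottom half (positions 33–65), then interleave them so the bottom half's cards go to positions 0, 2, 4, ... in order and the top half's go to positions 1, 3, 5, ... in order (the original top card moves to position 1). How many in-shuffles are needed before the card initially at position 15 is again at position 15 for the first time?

Follow position 15 under repeated in-shuffles:
15 → 31 → 63 → 60 → 54 → 42 → 18 → 37 → ... → 15 (length 66)
It first returns after 66 in-shuffles.

66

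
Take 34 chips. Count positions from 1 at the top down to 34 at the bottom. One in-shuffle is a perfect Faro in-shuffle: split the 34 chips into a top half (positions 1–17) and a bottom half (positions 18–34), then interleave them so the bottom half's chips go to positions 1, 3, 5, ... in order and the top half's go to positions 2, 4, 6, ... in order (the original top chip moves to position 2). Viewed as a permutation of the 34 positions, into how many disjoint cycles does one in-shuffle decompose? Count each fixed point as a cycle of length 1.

5

Trace each unvisited position around until it returns:
(1 2 4 8 16 32 ... len 12) (3 6 12 24 13 26 ... len 12) (5 10 20) (7 14 28 21) (15 30 25)
5 cycles in total.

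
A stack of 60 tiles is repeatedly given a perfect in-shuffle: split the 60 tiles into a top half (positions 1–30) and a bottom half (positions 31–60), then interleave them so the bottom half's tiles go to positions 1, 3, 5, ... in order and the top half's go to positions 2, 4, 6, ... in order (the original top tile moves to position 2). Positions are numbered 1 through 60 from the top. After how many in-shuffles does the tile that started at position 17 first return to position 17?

Follow position 17 under repeated in-shuffles:
17 → 34 → 7 → 14 → 28 → 56 → 51 → 41 → ... → 17 (length 60)
It first returns after 60 in-shuffles.

60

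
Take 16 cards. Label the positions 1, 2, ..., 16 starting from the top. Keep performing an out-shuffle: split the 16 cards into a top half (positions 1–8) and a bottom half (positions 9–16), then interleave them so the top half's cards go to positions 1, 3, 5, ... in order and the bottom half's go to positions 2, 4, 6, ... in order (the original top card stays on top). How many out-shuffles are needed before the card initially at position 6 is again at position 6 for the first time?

2

Follow position 6 under repeated out-shuffles:
6 → 11 → 6
It first returns after 2 out-shuffles.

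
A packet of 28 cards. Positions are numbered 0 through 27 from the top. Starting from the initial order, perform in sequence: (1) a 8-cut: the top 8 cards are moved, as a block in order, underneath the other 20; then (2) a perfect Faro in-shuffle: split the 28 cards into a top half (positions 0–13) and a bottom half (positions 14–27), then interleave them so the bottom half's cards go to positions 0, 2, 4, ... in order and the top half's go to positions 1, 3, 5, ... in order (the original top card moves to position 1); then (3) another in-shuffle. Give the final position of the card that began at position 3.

8

Track the card from position 3 forward through each operation:
  after op 1 (cut 8): 3 → 23
  after op 2 (in-shuffle): 23 → 18
  after op 3 (in-shuffle): 18 → 8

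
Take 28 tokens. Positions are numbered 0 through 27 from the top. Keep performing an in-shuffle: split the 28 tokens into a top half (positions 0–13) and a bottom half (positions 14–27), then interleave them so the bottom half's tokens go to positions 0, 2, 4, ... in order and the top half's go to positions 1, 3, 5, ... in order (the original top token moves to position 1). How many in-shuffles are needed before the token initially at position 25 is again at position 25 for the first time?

28

Follow position 25 under repeated in-shuffles:
25 → 22 → 16 → 4 → 9 → 19 → 10 → 21 → ... → 25 (length 28)
It first returns after 28 in-shuffles.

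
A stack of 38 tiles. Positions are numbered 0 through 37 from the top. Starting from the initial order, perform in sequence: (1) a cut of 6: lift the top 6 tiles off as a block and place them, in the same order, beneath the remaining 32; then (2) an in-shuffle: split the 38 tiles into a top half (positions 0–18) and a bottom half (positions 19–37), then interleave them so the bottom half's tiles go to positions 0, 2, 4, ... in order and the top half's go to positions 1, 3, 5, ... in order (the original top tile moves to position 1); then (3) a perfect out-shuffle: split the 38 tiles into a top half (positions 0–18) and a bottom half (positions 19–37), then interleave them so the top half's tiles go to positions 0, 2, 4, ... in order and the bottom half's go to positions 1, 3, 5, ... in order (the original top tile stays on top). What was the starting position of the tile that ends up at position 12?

28

Undo the operations in reverse order, starting from position 12:
  undo op 3 (out-shuffle, from top half): 12 ← 6
  undo op 2 (in-shuffle, from bottom half): 6 ← 22
  undo op 1 (cut 6): 22 ← 28
So the tile at position 12 came from original position 28.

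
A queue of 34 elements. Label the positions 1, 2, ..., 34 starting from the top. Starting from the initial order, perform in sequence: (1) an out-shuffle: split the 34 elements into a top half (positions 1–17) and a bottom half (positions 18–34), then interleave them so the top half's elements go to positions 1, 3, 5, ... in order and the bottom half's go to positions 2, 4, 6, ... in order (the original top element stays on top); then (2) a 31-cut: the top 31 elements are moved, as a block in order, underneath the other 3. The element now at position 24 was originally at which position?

11

Undo the operations in reverse order, starting from position 24:
  undo op 2 (cut 31): 24 ← 21
  undo op 1 (out-shuffle, from top half): 21 ← 11
So the element at position 24 came from original position 11.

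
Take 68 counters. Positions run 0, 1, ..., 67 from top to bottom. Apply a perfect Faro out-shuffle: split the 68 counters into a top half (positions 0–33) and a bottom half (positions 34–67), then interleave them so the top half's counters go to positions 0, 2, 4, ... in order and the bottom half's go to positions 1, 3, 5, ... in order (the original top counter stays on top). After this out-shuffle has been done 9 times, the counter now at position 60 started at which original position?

31

Work backwards from position 60, undoing one out-shuffle at a time:
60 ← 30 ← 15 ← 41 ← 54 ← 27 ← 47 ← 57 ← 62 ← 31
So the counter now at position 60 started at position 31.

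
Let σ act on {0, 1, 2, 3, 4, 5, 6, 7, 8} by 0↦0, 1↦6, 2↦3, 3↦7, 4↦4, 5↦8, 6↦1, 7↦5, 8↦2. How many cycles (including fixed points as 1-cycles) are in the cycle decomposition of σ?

Cycle decomposition: (0) (1 6) (2 3 7 5 8) (4).
4 cycles.

4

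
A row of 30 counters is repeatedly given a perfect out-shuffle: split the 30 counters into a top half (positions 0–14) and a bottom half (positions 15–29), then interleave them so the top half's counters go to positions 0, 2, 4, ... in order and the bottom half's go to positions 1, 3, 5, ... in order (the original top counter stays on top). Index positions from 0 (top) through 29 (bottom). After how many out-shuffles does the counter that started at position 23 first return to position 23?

28

Follow position 23 under repeated out-shuffles:
23 → 17 → 5 → 10 → 20 → 11 → 22 → 15 → ... → 23 (length 28)
It first returns after 28 out-shuffles.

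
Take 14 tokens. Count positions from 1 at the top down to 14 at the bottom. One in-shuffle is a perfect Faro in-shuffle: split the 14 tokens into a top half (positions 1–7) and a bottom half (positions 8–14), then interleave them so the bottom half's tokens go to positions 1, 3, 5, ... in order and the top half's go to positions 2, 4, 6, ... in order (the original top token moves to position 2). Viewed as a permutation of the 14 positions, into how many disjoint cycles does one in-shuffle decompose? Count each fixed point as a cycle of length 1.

Trace each unvisited position around until it returns:
(1 2 4 8) (3 6 12 9) (5 10) (7 14 13 11)
4 cycles in total.

4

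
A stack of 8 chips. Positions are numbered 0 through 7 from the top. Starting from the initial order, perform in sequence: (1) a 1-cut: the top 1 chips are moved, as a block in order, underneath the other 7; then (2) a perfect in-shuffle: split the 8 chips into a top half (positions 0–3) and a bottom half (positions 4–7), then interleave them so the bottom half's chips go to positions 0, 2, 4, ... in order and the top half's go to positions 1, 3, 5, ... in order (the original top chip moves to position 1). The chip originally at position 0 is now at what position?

Track the chip from position 0 forward through each operation:
  after op 1 (cut 1): 0 → 7
  after op 2 (in-shuffle): 7 → 6

6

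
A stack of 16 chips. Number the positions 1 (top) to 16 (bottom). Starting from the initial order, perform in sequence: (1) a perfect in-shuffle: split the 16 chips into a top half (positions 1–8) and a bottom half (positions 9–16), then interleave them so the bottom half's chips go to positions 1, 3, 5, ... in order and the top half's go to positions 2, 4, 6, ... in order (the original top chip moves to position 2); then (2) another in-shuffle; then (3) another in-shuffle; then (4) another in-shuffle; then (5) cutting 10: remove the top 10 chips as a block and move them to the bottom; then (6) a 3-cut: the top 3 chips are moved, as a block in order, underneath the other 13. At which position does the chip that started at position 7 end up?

13

Track the chip from position 7 forward through each operation:
  after op 1 (in-shuffle): 7 → 14
  after op 2 (in-shuffle): 14 → 11
  after op 3 (in-shuffle): 11 → 5
  after op 4 (in-shuffle): 5 → 10
  after op 5 (cut 10): 10 → 16
  after op 6 (cut 3): 16 → 13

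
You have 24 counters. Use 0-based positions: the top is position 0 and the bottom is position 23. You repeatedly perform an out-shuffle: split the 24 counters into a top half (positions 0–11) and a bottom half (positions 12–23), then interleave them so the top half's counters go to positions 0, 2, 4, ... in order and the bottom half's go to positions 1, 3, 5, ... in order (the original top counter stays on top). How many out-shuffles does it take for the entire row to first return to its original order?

11

The out-shuffle permutes the 24 positions with cycle lengths [1, 1, 11, 11].
Every counter is home exactly when every cycle has completed a whole number of laps, i.e. after lcm(1, 11) = 11 out-shuffles.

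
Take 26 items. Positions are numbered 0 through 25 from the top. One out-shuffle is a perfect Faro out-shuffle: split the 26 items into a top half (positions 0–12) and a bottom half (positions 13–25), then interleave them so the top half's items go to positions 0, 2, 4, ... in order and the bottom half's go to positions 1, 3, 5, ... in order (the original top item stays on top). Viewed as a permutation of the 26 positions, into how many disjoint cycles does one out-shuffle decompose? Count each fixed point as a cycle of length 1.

Trace each unvisited position around until it returns:
(0) (1 2 4 8 16 7 ... len 20) (5 10 20 15) (25)
4 cycles in total.

4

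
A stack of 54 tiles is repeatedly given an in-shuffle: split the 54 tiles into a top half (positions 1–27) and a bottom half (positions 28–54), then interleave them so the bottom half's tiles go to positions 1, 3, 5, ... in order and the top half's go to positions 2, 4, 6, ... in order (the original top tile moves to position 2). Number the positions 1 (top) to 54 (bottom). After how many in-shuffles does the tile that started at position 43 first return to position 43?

20

Follow position 43 under repeated in-shuffles:
43 → 31 → 7 → 14 → 28 → 1 → 2 → 4 → 8 → 16 → 32 → 9 → 18 → 36 → 17 → 34 → 13 → 26 → 52 → 49 → 43
It first returns after 20 in-shuffles.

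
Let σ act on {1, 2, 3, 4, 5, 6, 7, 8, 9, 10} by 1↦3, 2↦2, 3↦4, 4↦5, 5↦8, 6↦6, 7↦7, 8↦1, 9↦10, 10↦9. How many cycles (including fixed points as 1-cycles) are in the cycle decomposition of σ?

Cycle decomposition: (1 3 4 5 8) (2) (6) (7) (9 10).
5 cycles.

5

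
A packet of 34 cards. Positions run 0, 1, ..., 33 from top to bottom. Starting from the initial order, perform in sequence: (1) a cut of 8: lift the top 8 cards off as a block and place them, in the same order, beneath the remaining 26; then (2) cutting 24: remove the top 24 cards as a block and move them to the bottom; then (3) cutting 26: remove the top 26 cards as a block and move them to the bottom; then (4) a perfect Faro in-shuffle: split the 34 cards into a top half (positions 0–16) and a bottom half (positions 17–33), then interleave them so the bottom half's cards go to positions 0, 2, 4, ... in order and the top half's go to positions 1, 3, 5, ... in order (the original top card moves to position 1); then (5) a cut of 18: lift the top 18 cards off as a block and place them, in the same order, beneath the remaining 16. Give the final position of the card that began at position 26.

21

Track the card from position 26 forward through each operation:
  after op 1 (cut 8): 26 → 18
  after op 2 (cut 24): 18 → 28
  after op 3 (cut 26): 28 → 2
  after op 4 (in-shuffle): 2 → 5
  after op 5 (cut 18): 5 → 21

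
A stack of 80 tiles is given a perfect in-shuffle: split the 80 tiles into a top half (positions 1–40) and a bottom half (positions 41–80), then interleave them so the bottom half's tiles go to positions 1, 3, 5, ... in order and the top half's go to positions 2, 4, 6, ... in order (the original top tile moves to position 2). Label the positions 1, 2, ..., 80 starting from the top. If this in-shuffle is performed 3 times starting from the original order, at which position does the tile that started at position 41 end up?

Track the tile's position through each in-shuffle:
41 → 1 → 2 → 4

4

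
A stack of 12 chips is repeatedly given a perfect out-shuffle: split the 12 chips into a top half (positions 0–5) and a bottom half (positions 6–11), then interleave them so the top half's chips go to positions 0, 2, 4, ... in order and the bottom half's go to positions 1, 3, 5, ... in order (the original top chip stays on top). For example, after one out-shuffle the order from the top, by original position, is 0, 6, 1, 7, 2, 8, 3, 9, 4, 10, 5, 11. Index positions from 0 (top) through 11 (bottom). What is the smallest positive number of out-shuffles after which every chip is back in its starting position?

10

The out-shuffle permutes the 12 positions with cycle lengths [1, 1, 10].
Every chip is home exactly when every cycle has completed a whole number of laps, i.e. after lcm(1, 10) = 10 out-shuffles.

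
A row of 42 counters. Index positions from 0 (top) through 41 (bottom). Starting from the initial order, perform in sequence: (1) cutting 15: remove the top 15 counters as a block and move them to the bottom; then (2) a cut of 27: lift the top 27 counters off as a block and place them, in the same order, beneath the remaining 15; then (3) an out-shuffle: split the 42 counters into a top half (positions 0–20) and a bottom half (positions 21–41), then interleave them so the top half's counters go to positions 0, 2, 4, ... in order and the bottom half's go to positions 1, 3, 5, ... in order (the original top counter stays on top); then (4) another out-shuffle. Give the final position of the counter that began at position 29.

34

Track the counter from position 29 forward through each operation:
  after op 1 (cut 15): 29 → 14
  after op 2 (cut 27): 14 → 29
  after op 3 (out-shuffle): 29 → 17
  after op 4 (out-shuffle): 17 → 34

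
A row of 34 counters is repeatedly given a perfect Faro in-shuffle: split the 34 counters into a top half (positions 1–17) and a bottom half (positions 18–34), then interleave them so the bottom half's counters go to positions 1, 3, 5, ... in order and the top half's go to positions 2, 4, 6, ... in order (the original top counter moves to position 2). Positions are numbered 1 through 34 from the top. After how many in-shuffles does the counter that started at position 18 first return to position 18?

Follow position 18 under repeated in-shuffles:
18 → 1 → 2 → 4 → 8 → 16 → 32 → 29 → 23 → 11 → 22 → 9 → 18
It first returns after 12 in-shuffles.

12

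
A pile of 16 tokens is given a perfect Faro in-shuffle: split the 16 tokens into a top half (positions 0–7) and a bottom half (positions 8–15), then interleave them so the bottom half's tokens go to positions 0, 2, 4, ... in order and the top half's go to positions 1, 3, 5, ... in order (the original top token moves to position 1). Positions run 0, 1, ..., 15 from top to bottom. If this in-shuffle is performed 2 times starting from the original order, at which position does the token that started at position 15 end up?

Track the token's position through each in-shuffle:
15 → 14 → 12

12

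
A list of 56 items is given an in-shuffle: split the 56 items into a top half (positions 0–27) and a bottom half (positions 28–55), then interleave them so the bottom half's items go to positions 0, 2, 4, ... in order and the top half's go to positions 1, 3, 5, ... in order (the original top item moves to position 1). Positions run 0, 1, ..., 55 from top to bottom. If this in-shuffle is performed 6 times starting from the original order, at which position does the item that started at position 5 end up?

41

Track the item's position through each in-shuffle:
5 → 11 → 23 → 47 → 38 → 20 → 41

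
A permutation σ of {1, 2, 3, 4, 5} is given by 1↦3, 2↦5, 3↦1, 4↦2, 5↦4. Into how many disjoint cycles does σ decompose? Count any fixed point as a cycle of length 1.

2

Cycle decomposition: (1 3) (2 5 4).
2 cycles.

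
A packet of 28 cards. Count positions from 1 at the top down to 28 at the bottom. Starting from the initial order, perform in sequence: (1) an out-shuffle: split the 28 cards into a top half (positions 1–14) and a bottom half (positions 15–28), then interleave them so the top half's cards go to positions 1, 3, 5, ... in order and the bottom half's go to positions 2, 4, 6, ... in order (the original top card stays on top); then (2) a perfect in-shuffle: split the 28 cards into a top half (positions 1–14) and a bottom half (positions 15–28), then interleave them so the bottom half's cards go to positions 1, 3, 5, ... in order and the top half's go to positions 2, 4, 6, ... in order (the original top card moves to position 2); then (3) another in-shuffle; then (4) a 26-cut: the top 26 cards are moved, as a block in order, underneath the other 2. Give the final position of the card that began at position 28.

Track the card from position 28 forward through each operation:
  after op 1 (out-shuffle): 28 → 28
  after op 2 (in-shuffle): 28 → 27
  after op 3 (in-shuffle): 27 → 25
  after op 4 (cut 26): 25 → 27

27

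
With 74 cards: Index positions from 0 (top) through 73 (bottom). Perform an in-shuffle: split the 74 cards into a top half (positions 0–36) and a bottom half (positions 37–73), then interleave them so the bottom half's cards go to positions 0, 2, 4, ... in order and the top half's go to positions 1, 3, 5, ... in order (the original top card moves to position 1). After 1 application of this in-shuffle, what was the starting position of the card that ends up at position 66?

Work backwards from position 66, undoing one in-shuffle at a time:
66 ← 70
So the card now at position 66 started at position 70.

70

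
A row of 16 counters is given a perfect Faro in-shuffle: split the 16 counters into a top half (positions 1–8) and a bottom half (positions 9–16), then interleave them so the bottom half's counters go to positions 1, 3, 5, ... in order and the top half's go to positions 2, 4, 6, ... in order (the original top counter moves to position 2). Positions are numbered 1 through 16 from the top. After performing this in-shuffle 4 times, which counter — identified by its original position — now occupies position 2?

Work backwards from position 2, undoing one in-shuffle at a time:
2 ← 1 ← 9 ← 13 ← 15
So the counter now at position 2 started at position 15.

15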